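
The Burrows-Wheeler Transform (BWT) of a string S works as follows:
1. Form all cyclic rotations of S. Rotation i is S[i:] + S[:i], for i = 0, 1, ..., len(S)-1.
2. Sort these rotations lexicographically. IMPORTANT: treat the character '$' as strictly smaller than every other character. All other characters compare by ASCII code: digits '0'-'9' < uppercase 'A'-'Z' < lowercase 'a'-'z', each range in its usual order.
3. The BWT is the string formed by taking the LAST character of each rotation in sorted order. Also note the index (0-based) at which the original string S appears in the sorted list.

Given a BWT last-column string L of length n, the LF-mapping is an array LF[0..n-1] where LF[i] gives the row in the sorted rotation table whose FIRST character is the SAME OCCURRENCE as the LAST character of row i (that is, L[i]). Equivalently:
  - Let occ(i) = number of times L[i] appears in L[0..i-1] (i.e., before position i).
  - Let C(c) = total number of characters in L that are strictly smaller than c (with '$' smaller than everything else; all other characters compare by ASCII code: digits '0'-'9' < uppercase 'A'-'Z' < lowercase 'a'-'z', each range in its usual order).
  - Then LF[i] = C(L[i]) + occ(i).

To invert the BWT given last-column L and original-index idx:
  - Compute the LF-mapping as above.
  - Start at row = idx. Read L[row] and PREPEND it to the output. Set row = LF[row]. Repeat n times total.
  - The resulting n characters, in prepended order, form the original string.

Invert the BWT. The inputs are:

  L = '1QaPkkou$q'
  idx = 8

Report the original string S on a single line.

LF mapping: 1 3 4 2 5 6 7 9 0 8
Walk LF starting at row 8, prepending L[row]:
  step 1: row=8, L[8]='$', prepend. Next row=LF[8]=0
  step 2: row=0, L[0]='1', prepend. Next row=LF[0]=1
  step 3: row=1, L[1]='Q', prepend. Next row=LF[1]=3
  step 4: row=3, L[3]='P', prepend. Next row=LF[3]=2
  step 5: row=2, L[2]='a', prepend. Next row=LF[2]=4
  step 6: row=4, L[4]='k', prepend. Next row=LF[4]=5
  step 7: row=5, L[5]='k', prepend. Next row=LF[5]=6
  step 8: row=6, L[6]='o', prepend. Next row=LF[6]=7
  step 9: row=7, L[7]='u', prepend. Next row=LF[7]=9
  step 10: row=9, L[9]='q', prepend. Next row=LF[9]=8
Reversed output: quokkaPQ1$

Answer: quokkaPQ1$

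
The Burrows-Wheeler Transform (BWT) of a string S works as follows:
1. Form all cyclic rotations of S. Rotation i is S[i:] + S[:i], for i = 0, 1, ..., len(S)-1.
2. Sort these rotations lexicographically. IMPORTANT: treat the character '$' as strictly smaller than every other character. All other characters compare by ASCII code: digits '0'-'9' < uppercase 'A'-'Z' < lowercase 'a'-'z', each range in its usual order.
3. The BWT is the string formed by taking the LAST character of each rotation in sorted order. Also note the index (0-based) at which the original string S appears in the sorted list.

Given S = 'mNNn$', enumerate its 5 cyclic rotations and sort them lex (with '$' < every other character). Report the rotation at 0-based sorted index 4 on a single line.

Answer: n$mNN

Derivation:
All 5 rotations (rotation i = S[i:]+S[:i]):
  rot[0] = mNNn$
  rot[1] = NNn$m
  rot[2] = Nn$mN
  rot[3] = n$mNN
  rot[4] = $mNNn
Sorted (with $ < everything):
  sorted[0] = $mNNn
  sorted[1] = NNn$m
  sorted[2] = Nn$mN
  sorted[3] = mNNn$
  sorted[4] = n$mNN
sorted[4] = n$mNN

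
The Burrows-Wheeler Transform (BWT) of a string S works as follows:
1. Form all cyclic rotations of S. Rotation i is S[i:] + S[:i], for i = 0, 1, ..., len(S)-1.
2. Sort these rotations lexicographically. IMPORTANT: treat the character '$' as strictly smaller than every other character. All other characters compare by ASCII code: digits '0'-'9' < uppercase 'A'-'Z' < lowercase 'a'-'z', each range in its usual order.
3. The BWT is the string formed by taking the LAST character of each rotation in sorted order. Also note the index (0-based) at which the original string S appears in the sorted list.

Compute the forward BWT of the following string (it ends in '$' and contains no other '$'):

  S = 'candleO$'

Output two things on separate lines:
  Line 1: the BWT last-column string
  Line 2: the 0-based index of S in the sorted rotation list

Answer: Oec$nlda
3

Derivation:
All 8 rotations (rotation i = S[i:]+S[:i]):
  rot[0] = candleO$
  rot[1] = andleO$c
  rot[2] = ndleO$ca
  rot[3] = dleO$can
  rot[4] = leO$cand
  rot[5] = eO$candl
  rot[6] = O$candle
  rot[7] = $candleO
Sorted (with $ < everything):
  sorted[0] = $candleO  (last char: 'O')
  sorted[1] = O$candle  (last char: 'e')
  sorted[2] = andleO$c  (last char: 'c')
  sorted[3] = candleO$  (last char: '$')
  sorted[4] = dleO$can  (last char: 'n')
  sorted[5] = eO$candl  (last char: 'l')
  sorted[6] = leO$cand  (last char: 'd')
  sorted[7] = ndleO$ca  (last char: 'a')
Last column: Oec$nlda
Original string S is at sorted index 3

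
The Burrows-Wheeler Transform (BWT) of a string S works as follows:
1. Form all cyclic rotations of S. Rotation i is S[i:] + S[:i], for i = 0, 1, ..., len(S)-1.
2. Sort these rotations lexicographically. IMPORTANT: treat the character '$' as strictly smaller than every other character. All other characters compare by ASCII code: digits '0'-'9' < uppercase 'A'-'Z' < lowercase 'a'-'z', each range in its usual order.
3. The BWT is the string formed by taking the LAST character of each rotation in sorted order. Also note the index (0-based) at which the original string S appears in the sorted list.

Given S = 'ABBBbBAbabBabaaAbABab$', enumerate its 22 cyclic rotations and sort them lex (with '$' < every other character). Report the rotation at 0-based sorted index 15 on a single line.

All 22 rotations (rotation i = S[i:]+S[:i]):
  rot[0] = ABBBbBAbabBabaaAbABab$
  rot[1] = BBBbBAbabBabaaAbABab$A
  rot[2] = BBbBAbabBabaaAbABab$AB
  rot[3] = BbBAbabBabaaAbABab$ABB
  rot[4] = bBAbabBabaaAbABab$ABBB
  rot[5] = BAbabBabaaAbABab$ABBBb
  rot[6] = AbabBabaaAbABab$ABBBbB
  rot[7] = babBabaaAbABab$ABBBbBA
  rot[8] = abBabaaAbABab$ABBBbBAb
  rot[9] = bBabaaAbABab$ABBBbBAba
  rot[10] = BabaaAbABab$ABBBbBAbab
  rot[11] = abaaAbABab$ABBBbBAbabB
  rot[12] = baaAbABab$ABBBbBAbabBa
  rot[13] = aaAbABab$ABBBbBAbabBab
  rot[14] = aAbABab$ABBBbBAbabBaba
  rot[15] = AbABab$ABBBbBAbabBabaa
  rot[16] = bABab$ABBBbBAbabBabaaA
  rot[17] = ABab$ABBBbBAbabBabaaAb
  rot[18] = Bab$ABBBbBAbabBabaaAbA
  rot[19] = ab$ABBBbBAbabBabaaAbAB
  rot[20] = b$ABBBbBAbabBabaaAbABa
  rot[21] = $ABBBbBAbabBabaaAbABab
Sorted (with $ < everything):
  sorted[0] = $ABBBbBAbabBabaaAbABab
  sorted[1] = ABBBbBAbabBabaaAbABab$
  sorted[2] = ABab$ABBBbBAbabBabaaAb
  sorted[3] = AbABab$ABBBbBAbabBabaa
  sorted[4] = AbabBabaaAbABab$ABBBbB
  sorted[5] = BAbabBabaaAbABab$ABBBb
  sorted[6] = BBBbBAbabBabaaAbABab$A
  sorted[7] = BBbBAbabBabaaAbABab$AB
  sorted[8] = Bab$ABBBbBAbabBabaaAbA
  sorted[9] = BabaaAbABab$ABBBbBAbab
  sorted[10] = BbBAbabBabaaAbABab$ABB
  sorted[11] = aAbABab$ABBBbBAbabBaba
  sorted[12] = aaAbABab$ABBBbBAbabBab
  sorted[13] = ab$ABBBbBAbabBabaaAbAB
  sorted[14] = abBabaaAbABab$ABBBbBAb
  sorted[15] = abaaAbABab$ABBBbBAbabB
  sorted[16] = b$ABBBbBAbabBabaaAbABa
  sorted[17] = bABab$ABBBbBAbabBabaaA
  sorted[18] = bBAbabBabaaAbABab$ABBB
  sorted[19] = bBabaaAbABab$ABBBbBAba
  sorted[20] = baaAbABab$ABBBbBAbabBa
  sorted[21] = babBabaaAbABab$ABBBbBA
sorted[15] = abaaAbABab$ABBBbBAbabB

Answer: abaaAbABab$ABBBbBAbabB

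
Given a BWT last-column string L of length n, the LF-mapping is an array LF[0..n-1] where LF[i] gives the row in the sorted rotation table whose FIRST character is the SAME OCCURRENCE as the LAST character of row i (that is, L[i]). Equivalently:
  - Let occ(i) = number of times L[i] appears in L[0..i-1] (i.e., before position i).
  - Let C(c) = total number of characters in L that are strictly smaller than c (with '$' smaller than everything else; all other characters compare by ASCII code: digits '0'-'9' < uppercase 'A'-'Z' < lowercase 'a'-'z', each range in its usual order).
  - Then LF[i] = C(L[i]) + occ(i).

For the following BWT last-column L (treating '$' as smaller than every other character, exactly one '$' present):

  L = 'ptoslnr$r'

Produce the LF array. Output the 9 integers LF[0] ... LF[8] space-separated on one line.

Answer: 4 8 3 7 1 2 5 0 6

Derivation:
Char counts: '$':1, 'l':1, 'n':1, 'o':1, 'p':1, 'r':2, 's':1, 't':1
C (first-col start): C('$')=0, C('l')=1, C('n')=2, C('o')=3, C('p')=4, C('r')=5, C('s')=7, C('t')=8
L[0]='p': occ=0, LF[0]=C('p')+0=4+0=4
L[1]='t': occ=0, LF[1]=C('t')+0=8+0=8
L[2]='o': occ=0, LF[2]=C('o')+0=3+0=3
L[3]='s': occ=0, LF[3]=C('s')+0=7+0=7
L[4]='l': occ=0, LF[4]=C('l')+0=1+0=1
L[5]='n': occ=0, LF[5]=C('n')+0=2+0=2
L[6]='r': occ=0, LF[6]=C('r')+0=5+0=5
L[7]='$': occ=0, LF[7]=C('$')+0=0+0=0
L[8]='r': occ=1, LF[8]=C('r')+1=5+1=6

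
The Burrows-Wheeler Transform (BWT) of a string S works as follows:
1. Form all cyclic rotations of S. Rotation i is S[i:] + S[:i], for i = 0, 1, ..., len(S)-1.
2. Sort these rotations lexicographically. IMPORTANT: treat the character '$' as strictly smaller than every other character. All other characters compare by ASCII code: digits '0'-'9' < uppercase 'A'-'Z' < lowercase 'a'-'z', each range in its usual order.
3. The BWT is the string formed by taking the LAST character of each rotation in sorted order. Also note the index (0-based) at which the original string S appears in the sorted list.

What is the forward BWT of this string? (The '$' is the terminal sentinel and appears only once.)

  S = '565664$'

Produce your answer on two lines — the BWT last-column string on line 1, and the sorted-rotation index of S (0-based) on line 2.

All 7 rotations (rotation i = S[i:]+S[:i]):
  rot[0] = 565664$
  rot[1] = 65664$5
  rot[2] = 5664$56
  rot[3] = 664$565
  rot[4] = 64$5656
  rot[5] = 4$56566
  rot[6] = $565664
Sorted (with $ < everything):
  sorted[0] = $565664  (last char: '4')
  sorted[1] = 4$56566  (last char: '6')
  sorted[2] = 565664$  (last char: '$')
  sorted[3] = 5664$56  (last char: '6')
  sorted[4] = 64$5656  (last char: '6')
  sorted[5] = 65664$5  (last char: '5')
  sorted[6] = 664$565  (last char: '5')
Last column: 46$6655
Original string S is at sorted index 2

Answer: 46$6655
2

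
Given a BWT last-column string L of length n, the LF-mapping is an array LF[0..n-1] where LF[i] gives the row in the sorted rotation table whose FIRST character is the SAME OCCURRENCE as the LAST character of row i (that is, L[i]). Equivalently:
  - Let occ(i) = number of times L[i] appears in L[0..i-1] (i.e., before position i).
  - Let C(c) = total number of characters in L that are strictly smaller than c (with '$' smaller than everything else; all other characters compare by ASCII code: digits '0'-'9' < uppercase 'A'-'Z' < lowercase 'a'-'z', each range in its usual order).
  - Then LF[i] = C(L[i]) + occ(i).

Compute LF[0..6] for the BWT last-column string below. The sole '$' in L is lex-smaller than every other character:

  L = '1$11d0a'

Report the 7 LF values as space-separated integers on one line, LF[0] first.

Answer: 2 0 3 4 6 1 5

Derivation:
Char counts: '$':1, '0':1, '1':3, 'a':1, 'd':1
C (first-col start): C('$')=0, C('0')=1, C('1')=2, C('a')=5, C('d')=6
L[0]='1': occ=0, LF[0]=C('1')+0=2+0=2
L[1]='$': occ=0, LF[1]=C('$')+0=0+0=0
L[2]='1': occ=1, LF[2]=C('1')+1=2+1=3
L[3]='1': occ=2, LF[3]=C('1')+2=2+2=4
L[4]='d': occ=0, LF[4]=C('d')+0=6+0=6
L[5]='0': occ=0, LF[5]=C('0')+0=1+0=1
L[6]='a': occ=0, LF[6]=C('a')+0=5+0=5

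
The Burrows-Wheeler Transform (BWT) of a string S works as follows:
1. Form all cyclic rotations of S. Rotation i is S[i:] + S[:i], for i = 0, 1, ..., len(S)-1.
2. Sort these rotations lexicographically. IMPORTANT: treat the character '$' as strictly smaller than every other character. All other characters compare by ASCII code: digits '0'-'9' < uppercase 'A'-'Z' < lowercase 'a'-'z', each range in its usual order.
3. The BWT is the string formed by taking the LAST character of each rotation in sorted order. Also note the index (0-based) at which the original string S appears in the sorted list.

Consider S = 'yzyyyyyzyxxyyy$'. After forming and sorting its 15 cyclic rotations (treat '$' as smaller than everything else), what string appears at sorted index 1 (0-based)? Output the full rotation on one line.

All 15 rotations (rotation i = S[i:]+S[:i]):
  rot[0] = yzyyyyyzyxxyyy$
  rot[1] = zyyyyyzyxxyyy$y
  rot[2] = yyyyyzyxxyyy$yz
  rot[3] = yyyyzyxxyyy$yzy
  rot[4] = yyyzyxxyyy$yzyy
  rot[5] = yyzyxxyyy$yzyyy
  rot[6] = yzyxxyyy$yzyyyy
  rot[7] = zyxxyyy$yzyyyyy
  rot[8] = yxxyyy$yzyyyyyz
  rot[9] = xxyyy$yzyyyyyzy
  rot[10] = xyyy$yzyyyyyzyx
  rot[11] = yyy$yzyyyyyzyxx
  rot[12] = yy$yzyyyyyzyxxy
  rot[13] = y$yzyyyyyzyxxyy
  rot[14] = $yzyyyyyzyxxyyy
Sorted (with $ < everything):
  sorted[0] = $yzyyyyyzyxxyyy
  sorted[1] = xxyyy$yzyyyyyzy
  sorted[2] = xyyy$yzyyyyyzyx
  sorted[3] = y$yzyyyyyzyxxyy
  sorted[4] = yxxyyy$yzyyyyyz
  sorted[5] = yy$yzyyyyyzyxxy
  sorted[6] = yyy$yzyyyyyzyxx
  sorted[7] = yyyyyzyxxyyy$yz
  sorted[8] = yyyyzyxxyyy$yzy
  sorted[9] = yyyzyxxyyy$yzyy
  sorted[10] = yyzyxxyyy$yzyyy
  sorted[11] = yzyxxyyy$yzyyyy
  sorted[12] = yzyyyyyzyxxyyy$
  sorted[13] = zyxxyyy$yzyyyyy
  sorted[14] = zyyyyyzyxxyyy$y
sorted[1] = xxyyy$yzyyyyyzy

Answer: xxyyy$yzyyyyyzy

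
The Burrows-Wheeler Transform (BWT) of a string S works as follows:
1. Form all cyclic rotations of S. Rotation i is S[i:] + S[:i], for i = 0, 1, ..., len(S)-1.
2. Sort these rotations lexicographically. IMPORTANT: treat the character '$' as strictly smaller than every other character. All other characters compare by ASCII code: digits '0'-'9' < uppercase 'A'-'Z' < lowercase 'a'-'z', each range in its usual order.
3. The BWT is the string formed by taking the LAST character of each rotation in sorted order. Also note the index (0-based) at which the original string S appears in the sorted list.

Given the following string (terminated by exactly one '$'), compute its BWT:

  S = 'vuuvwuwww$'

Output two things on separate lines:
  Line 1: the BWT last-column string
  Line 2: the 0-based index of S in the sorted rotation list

Answer: wvuw$uwvwu
4

Derivation:
All 10 rotations (rotation i = S[i:]+S[:i]):
  rot[0] = vuuvwuwww$
  rot[1] = uuvwuwww$v
  rot[2] = uvwuwww$vu
  rot[3] = vwuwww$vuu
  rot[4] = wuwww$vuuv
  rot[5] = uwww$vuuvw
  rot[6] = www$vuuvwu
  rot[7] = ww$vuuvwuw
  rot[8] = w$vuuvwuww
  rot[9] = $vuuvwuwww
Sorted (with $ < everything):
  sorted[0] = $vuuvwuwww  (last char: 'w')
  sorted[1] = uuvwuwww$v  (last char: 'v')
  sorted[2] = uvwuwww$vu  (last char: 'u')
  sorted[3] = uwww$vuuvw  (last char: 'w')
  sorted[4] = vuuvwuwww$  (last char: '$')
  sorted[5] = vwuwww$vuu  (last char: 'u')
  sorted[6] = w$vuuvwuww  (last char: 'w')
  sorted[7] = wuwww$vuuv  (last char: 'v')
  sorted[8] = ww$vuuvwuw  (last char: 'w')
  sorted[9] = www$vuuvwu  (last char: 'u')
Last column: wvuw$uwvwu
Original string S is at sorted index 4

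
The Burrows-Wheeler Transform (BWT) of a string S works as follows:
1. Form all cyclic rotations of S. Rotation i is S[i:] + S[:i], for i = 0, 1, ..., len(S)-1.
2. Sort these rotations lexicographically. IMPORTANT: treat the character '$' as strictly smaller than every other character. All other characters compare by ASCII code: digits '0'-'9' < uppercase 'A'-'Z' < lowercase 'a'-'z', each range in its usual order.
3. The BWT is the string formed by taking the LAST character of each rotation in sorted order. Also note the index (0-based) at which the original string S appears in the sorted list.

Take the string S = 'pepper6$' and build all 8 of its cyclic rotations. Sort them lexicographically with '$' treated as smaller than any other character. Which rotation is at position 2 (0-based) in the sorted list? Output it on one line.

All 8 rotations (rotation i = S[i:]+S[:i]):
  rot[0] = pepper6$
  rot[1] = epper6$p
  rot[2] = pper6$pe
  rot[3] = per6$pep
  rot[4] = er6$pepp
  rot[5] = r6$peppe
  rot[6] = 6$pepper
  rot[7] = $pepper6
Sorted (with $ < everything):
  sorted[0] = $pepper6
  sorted[1] = 6$pepper
  sorted[2] = epper6$p
  sorted[3] = er6$pepp
  sorted[4] = pepper6$
  sorted[5] = per6$pep
  sorted[6] = pper6$pe
  sorted[7] = r6$peppe
sorted[2] = epper6$p

Answer: epper6$p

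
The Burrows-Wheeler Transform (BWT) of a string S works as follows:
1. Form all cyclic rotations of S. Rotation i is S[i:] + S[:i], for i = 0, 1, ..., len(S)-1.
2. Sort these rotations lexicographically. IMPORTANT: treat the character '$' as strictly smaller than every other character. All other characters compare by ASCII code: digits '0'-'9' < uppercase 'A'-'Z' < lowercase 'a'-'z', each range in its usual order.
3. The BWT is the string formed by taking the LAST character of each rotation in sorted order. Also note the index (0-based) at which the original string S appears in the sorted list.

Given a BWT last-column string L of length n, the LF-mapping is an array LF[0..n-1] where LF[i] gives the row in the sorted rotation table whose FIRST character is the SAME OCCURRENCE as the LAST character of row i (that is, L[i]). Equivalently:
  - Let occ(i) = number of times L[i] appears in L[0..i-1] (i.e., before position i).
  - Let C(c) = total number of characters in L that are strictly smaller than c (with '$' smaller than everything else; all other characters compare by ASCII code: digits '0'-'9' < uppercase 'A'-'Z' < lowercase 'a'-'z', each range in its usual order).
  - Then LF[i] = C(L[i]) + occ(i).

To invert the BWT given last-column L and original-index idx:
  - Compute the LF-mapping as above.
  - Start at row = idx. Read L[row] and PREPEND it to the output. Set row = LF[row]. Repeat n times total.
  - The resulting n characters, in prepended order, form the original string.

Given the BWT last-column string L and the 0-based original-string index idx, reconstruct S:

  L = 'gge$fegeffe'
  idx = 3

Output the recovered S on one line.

Answer: efgeefegfg$

Derivation:
LF mapping: 8 9 1 0 5 2 10 3 6 7 4
Walk LF starting at row 3, prepending L[row]:
  step 1: row=3, L[3]='$', prepend. Next row=LF[3]=0
  step 2: row=0, L[0]='g', prepend. Next row=LF[0]=8
  step 3: row=8, L[8]='f', prepend. Next row=LF[8]=6
  step 4: row=6, L[6]='g', prepend. Next row=LF[6]=10
  step 5: row=10, L[10]='e', prepend. Next row=LF[10]=4
  step 6: row=4, L[4]='f', prepend. Next row=LF[4]=5
  step 7: row=5, L[5]='e', prepend. Next row=LF[5]=2
  step 8: row=2, L[2]='e', prepend. Next row=LF[2]=1
  step 9: row=1, L[1]='g', prepend. Next row=LF[1]=9
  step 10: row=9, L[9]='f', prepend. Next row=LF[9]=7
  step 11: row=7, L[7]='e', prepend. Next row=LF[7]=3
Reversed output: efgeefegfg$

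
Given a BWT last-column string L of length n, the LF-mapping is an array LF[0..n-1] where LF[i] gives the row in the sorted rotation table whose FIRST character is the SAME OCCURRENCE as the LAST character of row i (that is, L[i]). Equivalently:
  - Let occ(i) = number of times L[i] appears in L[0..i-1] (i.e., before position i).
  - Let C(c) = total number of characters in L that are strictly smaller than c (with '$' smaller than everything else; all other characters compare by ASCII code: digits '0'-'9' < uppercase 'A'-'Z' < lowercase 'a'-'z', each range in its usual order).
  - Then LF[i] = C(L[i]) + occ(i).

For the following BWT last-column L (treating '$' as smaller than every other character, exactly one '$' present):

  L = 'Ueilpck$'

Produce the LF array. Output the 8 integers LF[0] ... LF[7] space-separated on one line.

Answer: 1 3 4 6 7 2 5 0

Derivation:
Char counts: '$':1, 'U':1, 'c':1, 'e':1, 'i':1, 'k':1, 'l':1, 'p':1
C (first-col start): C('$')=0, C('U')=1, C('c')=2, C('e')=3, C('i')=4, C('k')=5, C('l')=6, C('p')=7
L[0]='U': occ=0, LF[0]=C('U')+0=1+0=1
L[1]='e': occ=0, LF[1]=C('e')+0=3+0=3
L[2]='i': occ=0, LF[2]=C('i')+0=4+0=4
L[3]='l': occ=0, LF[3]=C('l')+0=6+0=6
L[4]='p': occ=0, LF[4]=C('p')+0=7+0=7
L[5]='c': occ=0, LF[5]=C('c')+0=2+0=2
L[6]='k': occ=0, LF[6]=C('k')+0=5+0=5
L[7]='$': occ=0, LF[7]=C('$')+0=0+0=0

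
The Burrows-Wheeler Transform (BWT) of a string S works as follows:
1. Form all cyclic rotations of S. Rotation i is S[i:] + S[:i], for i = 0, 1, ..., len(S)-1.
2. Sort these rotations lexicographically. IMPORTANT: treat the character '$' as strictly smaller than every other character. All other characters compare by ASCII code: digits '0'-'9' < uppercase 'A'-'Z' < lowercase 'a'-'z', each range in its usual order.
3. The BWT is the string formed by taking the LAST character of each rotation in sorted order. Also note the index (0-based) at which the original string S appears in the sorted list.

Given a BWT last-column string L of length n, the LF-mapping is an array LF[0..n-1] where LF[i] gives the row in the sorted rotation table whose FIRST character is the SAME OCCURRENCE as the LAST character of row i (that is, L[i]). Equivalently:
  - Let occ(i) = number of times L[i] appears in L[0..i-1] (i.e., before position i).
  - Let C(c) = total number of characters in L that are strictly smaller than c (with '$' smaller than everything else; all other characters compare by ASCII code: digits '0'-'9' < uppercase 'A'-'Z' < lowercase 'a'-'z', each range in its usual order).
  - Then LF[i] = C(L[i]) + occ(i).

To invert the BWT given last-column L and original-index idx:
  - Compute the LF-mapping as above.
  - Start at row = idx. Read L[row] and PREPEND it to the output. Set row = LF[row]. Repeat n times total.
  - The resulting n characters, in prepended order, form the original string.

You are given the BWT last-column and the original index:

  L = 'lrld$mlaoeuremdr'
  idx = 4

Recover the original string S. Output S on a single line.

LF mapping: 6 12 7 2 0 9 8 1 11 4 15 13 5 10 3 14
Walk LF starting at row 4, prepending L[row]:
  step 1: row=4, L[4]='$', prepend. Next row=LF[4]=0
  step 2: row=0, L[0]='l', prepend. Next row=LF[0]=6
  step 3: row=6, L[6]='l', prepend. Next row=LF[6]=8
  step 4: row=8, L[8]='o', prepend. Next row=LF[8]=11
  step 5: row=11, L[11]='r', prepend. Next row=LF[11]=13
  step 6: row=13, L[13]='m', prepend. Next row=LF[13]=10
  step 7: row=10, L[10]='u', prepend. Next row=LF[10]=15
  step 8: row=15, L[15]='r', prepend. Next row=LF[15]=14
  step 9: row=14, L[14]='d', prepend. Next row=LF[14]=3
  step 10: row=3, L[3]='d', prepend. Next row=LF[3]=2
  step 11: row=2, L[2]='l', prepend. Next row=LF[2]=7
  step 12: row=7, L[7]='a', prepend. Next row=LF[7]=1
  step 13: row=1, L[1]='r', prepend. Next row=LF[1]=12
  step 14: row=12, L[12]='e', prepend. Next row=LF[12]=5
  step 15: row=5, L[5]='m', prepend. Next row=LF[5]=9
  step 16: row=9, L[9]='e', prepend. Next row=LF[9]=4
Reversed output: emeralddrumroll$

Answer: emeralddrumroll$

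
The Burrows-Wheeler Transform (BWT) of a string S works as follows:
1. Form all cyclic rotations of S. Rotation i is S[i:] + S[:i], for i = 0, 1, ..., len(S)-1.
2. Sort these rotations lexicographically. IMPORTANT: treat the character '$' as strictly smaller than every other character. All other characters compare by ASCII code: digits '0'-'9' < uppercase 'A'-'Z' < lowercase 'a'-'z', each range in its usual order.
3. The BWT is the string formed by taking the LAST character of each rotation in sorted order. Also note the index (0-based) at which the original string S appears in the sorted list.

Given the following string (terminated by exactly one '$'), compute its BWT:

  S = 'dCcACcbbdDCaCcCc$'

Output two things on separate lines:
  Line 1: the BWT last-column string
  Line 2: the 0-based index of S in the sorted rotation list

Answer: ccDcdaAdCcbCCCC$b
15

Derivation:
All 17 rotations (rotation i = S[i:]+S[:i]):
  rot[0] = dCcACcbbdDCaCcCc$
  rot[1] = CcACcbbdDCaCcCc$d
  rot[2] = cACcbbdDCaCcCc$dC
  rot[3] = ACcbbdDCaCcCc$dCc
  rot[4] = CcbbdDCaCcCc$dCcA
  rot[5] = cbbdDCaCcCc$dCcAC
  rot[6] = bbdDCaCcCc$dCcACc
  rot[7] = bdDCaCcCc$dCcACcb
  rot[8] = dDCaCcCc$dCcACcbb
  rot[9] = DCaCcCc$dCcACcbbd
  rot[10] = CaCcCc$dCcACcbbdD
  rot[11] = aCcCc$dCcACcbbdDC
  rot[12] = CcCc$dCcACcbbdDCa
  rot[13] = cCc$dCcACcbbdDCaC
  rot[14] = Cc$dCcACcbbdDCaCc
  rot[15] = c$dCcACcbbdDCaCcC
  rot[16] = $dCcACcbbdDCaCcCc
Sorted (with $ < everything):
  sorted[0] = $dCcACcbbdDCaCcCc  (last char: 'c')
  sorted[1] = ACcbbdDCaCcCc$dCc  (last char: 'c')
  sorted[2] = CaCcCc$dCcACcbbdD  (last char: 'D')
  sorted[3] = Cc$dCcACcbbdDCaCc  (last char: 'c')
  sorted[4] = CcACcbbdDCaCcCc$d  (last char: 'd')
  sorted[5] = CcCc$dCcACcbbdDCa  (last char: 'a')
  sorted[6] = CcbbdDCaCcCc$dCcA  (last char: 'A')
  sorted[7] = DCaCcCc$dCcACcbbd  (last char: 'd')
  sorted[8] = aCcCc$dCcACcbbdDC  (last char: 'C')
  sorted[9] = bbdDCaCcCc$dCcACc  (last char: 'c')
  sorted[10] = bdDCaCcCc$dCcACcb  (last char: 'b')
  sorted[11] = c$dCcACcbbdDCaCcC  (last char: 'C')
  sorted[12] = cACcbbdDCaCcCc$dC  (last char: 'C')
  sorted[13] = cCc$dCcACcbbdDCaC  (last char: 'C')
  sorted[14] = cbbdDCaCcCc$dCcAC  (last char: 'C')
  sorted[15] = dCcACcbbdDCaCcCc$  (last char: '$')
  sorted[16] = dDCaCcCc$dCcACcbb  (last char: 'b')
Last column: ccDcdaAdCcbCCCC$b
Original string S is at sorted index 15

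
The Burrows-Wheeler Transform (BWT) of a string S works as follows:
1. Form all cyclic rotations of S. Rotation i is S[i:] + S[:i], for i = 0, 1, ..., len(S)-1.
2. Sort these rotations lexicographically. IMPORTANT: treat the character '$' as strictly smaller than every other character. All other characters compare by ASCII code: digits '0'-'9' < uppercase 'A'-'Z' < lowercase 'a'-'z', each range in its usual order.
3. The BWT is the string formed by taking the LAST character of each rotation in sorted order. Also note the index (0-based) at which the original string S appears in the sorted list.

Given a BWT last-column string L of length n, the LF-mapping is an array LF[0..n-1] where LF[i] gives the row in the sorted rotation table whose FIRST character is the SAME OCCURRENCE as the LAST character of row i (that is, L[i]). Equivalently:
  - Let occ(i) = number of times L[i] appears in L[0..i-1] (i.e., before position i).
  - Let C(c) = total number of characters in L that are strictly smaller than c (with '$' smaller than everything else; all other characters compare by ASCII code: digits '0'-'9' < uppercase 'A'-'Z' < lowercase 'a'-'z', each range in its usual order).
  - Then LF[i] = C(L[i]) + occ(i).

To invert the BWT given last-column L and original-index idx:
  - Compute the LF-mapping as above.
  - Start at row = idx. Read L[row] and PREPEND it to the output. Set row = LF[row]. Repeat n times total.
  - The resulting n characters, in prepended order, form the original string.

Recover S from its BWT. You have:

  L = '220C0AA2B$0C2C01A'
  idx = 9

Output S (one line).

Answer: 2ACB22000C0A1CA2$

Derivation:
LF mapping: 6 7 1 14 2 10 11 8 13 0 3 15 9 16 4 5 12
Walk LF starting at row 9, prepending L[row]:
  step 1: row=9, L[9]='$', prepend. Next row=LF[9]=0
  step 2: row=0, L[0]='2', prepend. Next row=LF[0]=6
  step 3: row=6, L[6]='A', prepend. Next row=LF[6]=11
  step 4: row=11, L[11]='C', prepend. Next row=LF[11]=15
  step 5: row=15, L[15]='1', prepend. Next row=LF[15]=5
  step 6: row=5, L[5]='A', prepend. Next row=LF[5]=10
  step 7: row=10, L[10]='0', prepend. Next row=LF[10]=3
  step 8: row=3, L[3]='C', prepend. Next row=LF[3]=14
  step 9: row=14, L[14]='0', prepend. Next row=LF[14]=4
  step 10: row=4, L[4]='0', prepend. Next row=LF[4]=2
  step 11: row=2, L[2]='0', prepend. Next row=LF[2]=1
  step 12: row=1, L[1]='2', prepend. Next row=LF[1]=7
  step 13: row=7, L[7]='2', prepend. Next row=LF[7]=8
  step 14: row=8, L[8]='B', prepend. Next row=LF[8]=13
  step 15: row=13, L[13]='C', prepend. Next row=LF[13]=16
  step 16: row=16, L[16]='A', prepend. Next row=LF[16]=12
  step 17: row=12, L[12]='2', prepend. Next row=LF[12]=9
Reversed output: 2ACB22000C0A1CA2$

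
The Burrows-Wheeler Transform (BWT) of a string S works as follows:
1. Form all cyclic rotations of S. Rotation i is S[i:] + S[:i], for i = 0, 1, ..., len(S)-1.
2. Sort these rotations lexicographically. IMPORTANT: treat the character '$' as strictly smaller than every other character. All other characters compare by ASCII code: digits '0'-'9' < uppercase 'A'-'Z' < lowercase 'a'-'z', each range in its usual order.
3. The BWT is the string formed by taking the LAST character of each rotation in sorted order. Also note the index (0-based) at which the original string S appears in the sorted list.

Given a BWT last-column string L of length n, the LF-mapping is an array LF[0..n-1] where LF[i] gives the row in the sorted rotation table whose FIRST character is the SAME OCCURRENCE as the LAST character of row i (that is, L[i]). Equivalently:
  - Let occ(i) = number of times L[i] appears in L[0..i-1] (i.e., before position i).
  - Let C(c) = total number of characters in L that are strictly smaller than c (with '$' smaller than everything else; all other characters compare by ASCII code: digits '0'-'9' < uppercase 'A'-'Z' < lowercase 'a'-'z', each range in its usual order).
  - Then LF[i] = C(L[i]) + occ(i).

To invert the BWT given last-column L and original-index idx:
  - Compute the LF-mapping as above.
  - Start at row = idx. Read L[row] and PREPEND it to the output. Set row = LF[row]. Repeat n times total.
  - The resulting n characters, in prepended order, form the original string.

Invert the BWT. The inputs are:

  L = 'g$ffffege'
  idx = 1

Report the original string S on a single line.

Answer: effffegg$

Derivation:
LF mapping: 7 0 3 4 5 6 1 8 2
Walk LF starting at row 1, prepending L[row]:
  step 1: row=1, L[1]='$', prepend. Next row=LF[1]=0
  step 2: row=0, L[0]='g', prepend. Next row=LF[0]=7
  step 3: row=7, L[7]='g', prepend. Next row=LF[7]=8
  step 4: row=8, L[8]='e', prepend. Next row=LF[8]=2
  step 5: row=2, L[2]='f', prepend. Next row=LF[2]=3
  step 6: row=3, L[3]='f', prepend. Next row=LF[3]=4
  step 7: row=4, L[4]='f', prepend. Next row=LF[4]=5
  step 8: row=5, L[5]='f', prepend. Next row=LF[5]=6
  step 9: row=6, L[6]='e', prepend. Next row=LF[6]=1
Reversed output: effffegg$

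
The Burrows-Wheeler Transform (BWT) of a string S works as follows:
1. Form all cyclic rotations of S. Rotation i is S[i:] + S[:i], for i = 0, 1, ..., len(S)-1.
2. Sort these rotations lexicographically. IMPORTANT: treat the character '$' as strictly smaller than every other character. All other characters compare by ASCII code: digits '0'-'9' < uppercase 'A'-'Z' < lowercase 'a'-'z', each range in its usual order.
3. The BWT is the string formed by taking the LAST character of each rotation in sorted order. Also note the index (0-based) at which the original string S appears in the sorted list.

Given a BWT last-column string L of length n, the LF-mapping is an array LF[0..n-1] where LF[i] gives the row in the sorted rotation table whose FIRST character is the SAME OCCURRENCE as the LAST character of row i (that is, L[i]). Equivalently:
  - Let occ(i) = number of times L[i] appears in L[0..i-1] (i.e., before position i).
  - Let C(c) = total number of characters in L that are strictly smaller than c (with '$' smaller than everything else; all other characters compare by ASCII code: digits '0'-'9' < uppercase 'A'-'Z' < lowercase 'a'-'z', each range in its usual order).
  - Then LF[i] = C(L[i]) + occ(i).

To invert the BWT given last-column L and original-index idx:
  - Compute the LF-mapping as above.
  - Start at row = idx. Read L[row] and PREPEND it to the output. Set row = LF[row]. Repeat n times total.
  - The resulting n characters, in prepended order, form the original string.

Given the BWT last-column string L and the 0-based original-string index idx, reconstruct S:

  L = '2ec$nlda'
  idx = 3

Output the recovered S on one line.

Answer: candle2$

Derivation:
LF mapping: 1 5 3 0 7 6 4 2
Walk LF starting at row 3, prepending L[row]:
  step 1: row=3, L[3]='$', prepend. Next row=LF[3]=0
  step 2: row=0, L[0]='2', prepend. Next row=LF[0]=1
  step 3: row=1, L[1]='e', prepend. Next row=LF[1]=5
  step 4: row=5, L[5]='l', prepend. Next row=LF[5]=6
  step 5: row=6, L[6]='d', prepend. Next row=LF[6]=4
  step 6: row=4, L[4]='n', prepend. Next row=LF[4]=7
  step 7: row=7, L[7]='a', prepend. Next row=LF[7]=2
  step 8: row=2, L[2]='c', prepend. Next row=LF[2]=3
Reversed output: candle2$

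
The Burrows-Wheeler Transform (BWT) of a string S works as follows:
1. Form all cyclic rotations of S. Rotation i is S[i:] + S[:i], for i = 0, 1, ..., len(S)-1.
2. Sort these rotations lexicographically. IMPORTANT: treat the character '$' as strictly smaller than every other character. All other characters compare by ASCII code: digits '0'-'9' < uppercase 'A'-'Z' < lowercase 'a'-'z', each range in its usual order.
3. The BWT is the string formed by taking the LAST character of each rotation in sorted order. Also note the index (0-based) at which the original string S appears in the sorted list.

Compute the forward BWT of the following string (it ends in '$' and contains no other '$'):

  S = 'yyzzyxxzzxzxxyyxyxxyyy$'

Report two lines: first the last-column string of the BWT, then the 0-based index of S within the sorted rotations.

All 23 rotations (rotation i = S[i:]+S[:i]):
  rot[0] = yyzzyxxzzxzxxyyxyxxyyy$
  rot[1] = yzzyxxzzxzxxyyxyxxyyy$y
  rot[2] = zzyxxzzxzxxyyxyxxyyy$yy
  rot[3] = zyxxzzxzxxyyxyxxyyy$yyz
  rot[4] = yxxzzxzxxyyxyxxyyy$yyzz
  rot[5] = xxzzxzxxyyxyxxyyy$yyzzy
  rot[6] = xzzxzxxyyxyxxyyy$yyzzyx
  rot[7] = zzxzxxyyxyxxyyy$yyzzyxx
  rot[8] = zxzxxyyxyxxyyy$yyzzyxxz
  rot[9] = xzxxyyxyxxyyy$yyzzyxxzz
  rot[10] = zxxyyxyxxyyy$yyzzyxxzzx
  rot[11] = xxyyxyxxyyy$yyzzyxxzzxz
  rot[12] = xyyxyxxyyy$yyzzyxxzzxzx
  rot[13] = yyxyxxyyy$yyzzyxxzzxzxx
  rot[14] = yxyxxyyy$yyzzyxxzzxzxxy
  rot[15] = xyxxyyy$yyzzyxxzzxzxxyy
  rot[16] = yxxyyy$yyzzyxxzzxzxxyyx
  rot[17] = xxyyy$yyzzyxxzzxzxxyyxy
  rot[18] = xyyy$yyzzyxxzzxzxxyyxyx
  rot[19] = yyy$yyzzyxxzzxzxxyyxyxx
  rot[20] = yy$yyzzyxxzzxzxxyyxyxxy
  rot[21] = y$yyzzyxxzzxzxxyyxyxxyy
  rot[22] = $yyzzyxxzzxzxxyyxyxxyyy
Sorted (with $ < everything):
  sorted[0] = $yyzzyxxzzxzxxyyxyxxyyy  (last char: 'y')
  sorted[1] = xxyyxyxxyyy$yyzzyxxzzxz  (last char: 'z')
  sorted[2] = xxyyy$yyzzyxxzzxzxxyyxy  (last char: 'y')
  sorted[3] = xxzzxzxxyyxyxxyyy$yyzzy  (last char: 'y')
  sorted[4] = xyxxyyy$yyzzyxxzzxzxxyy  (last char: 'y')
  sorted[5] = xyyxyxxyyy$yyzzyxxzzxzx  (last char: 'x')
  sorted[6] = xyyy$yyzzyxxzzxzxxyyxyx  (last char: 'x')
  sorted[7] = xzxxyyxyxxyyy$yyzzyxxzz  (last char: 'z')
  sorted[8] = xzzxzxxyyxyxxyyy$yyzzyx  (last char: 'x')
  sorted[9] = y$yyzzyxxzzxzxxyyxyxxyy  (last char: 'y')
  sorted[10] = yxxyyy$yyzzyxxzzxzxxyyx  (last char: 'x')
  sorted[11] = yxxzzxzxxyyxyxxyyy$yyzz  (last char: 'z')
  sorted[12] = yxyxxyyy$yyzzyxxzzxzxxy  (last char: 'y')
  sorted[13] = yy$yyzzyxxzzxzxxyyxyxxy  (last char: 'y')
  sorted[14] = yyxyxxyyy$yyzzyxxzzxzxx  (last char: 'x')
  sorted[15] = yyy$yyzzyxxzzxzxxyyxyxx  (last char: 'x')
  sorted[16] = yyzzyxxzzxzxxyyxyxxyyy$  (last char: '$')
  sorted[17] = yzzyxxzzxzxxyyxyxxyyy$y  (last char: 'y')
  sorted[18] = zxxyyxyxxyyy$yyzzyxxzzx  (last char: 'x')
  sorted[19] = zxzxxyyxyxxyyy$yyzzyxxz  (last char: 'z')
  sorted[20] = zyxxzzxzxxyyxyxxyyy$yyz  (last char: 'z')
  sorted[21] = zzxzxxyyxyxxyyy$yyzzyxx  (last char: 'x')
  sorted[22] = zzyxxzzxzxxyyxyxxyyy$yy  (last char: 'y')
Last column: yzyyyxxzxyxzyyxx$yxzzxy
Original string S is at sorted index 16

Answer: yzyyyxxzxyxzyyxx$yxzzxy
16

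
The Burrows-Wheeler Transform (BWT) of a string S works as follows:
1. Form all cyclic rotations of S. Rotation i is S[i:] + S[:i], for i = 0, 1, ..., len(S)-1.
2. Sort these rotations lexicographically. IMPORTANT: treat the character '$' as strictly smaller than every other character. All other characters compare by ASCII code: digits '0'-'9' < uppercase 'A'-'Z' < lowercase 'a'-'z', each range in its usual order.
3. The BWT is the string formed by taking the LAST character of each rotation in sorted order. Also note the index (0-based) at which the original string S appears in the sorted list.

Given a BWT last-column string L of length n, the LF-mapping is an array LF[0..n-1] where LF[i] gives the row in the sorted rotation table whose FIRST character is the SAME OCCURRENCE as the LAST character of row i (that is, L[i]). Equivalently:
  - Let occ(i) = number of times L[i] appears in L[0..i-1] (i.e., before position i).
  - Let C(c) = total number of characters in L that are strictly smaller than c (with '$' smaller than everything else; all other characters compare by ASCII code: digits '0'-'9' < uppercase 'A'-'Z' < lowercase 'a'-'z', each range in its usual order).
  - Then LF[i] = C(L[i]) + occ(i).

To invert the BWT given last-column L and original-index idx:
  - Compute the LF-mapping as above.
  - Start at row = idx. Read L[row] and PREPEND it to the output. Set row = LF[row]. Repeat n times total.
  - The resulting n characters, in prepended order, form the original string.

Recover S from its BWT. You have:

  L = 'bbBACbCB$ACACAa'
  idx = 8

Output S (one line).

LF mapping: 12 13 5 1 7 14 8 6 0 2 9 3 10 4 11
Walk LF starting at row 8, prepending L[row]:
  step 1: row=8, L[8]='$', prepend. Next row=LF[8]=0
  step 2: row=0, L[0]='b', prepend. Next row=LF[0]=12
  step 3: row=12, L[12]='C', prepend. Next row=LF[12]=10
  step 4: row=10, L[10]='C', prepend. Next row=LF[10]=9
  step 5: row=9, L[9]='A', prepend. Next row=LF[9]=2
  step 6: row=2, L[2]='B', prepend. Next row=LF[2]=5
  step 7: row=5, L[5]='b', prepend. Next row=LF[5]=14
  step 8: row=14, L[14]='a', prepend. Next row=LF[14]=11
  step 9: row=11, L[11]='A', prepend. Next row=LF[11]=3
  step 10: row=3, L[3]='A', prepend. Next row=LF[3]=1
  step 11: row=1, L[1]='b', prepend. Next row=LF[1]=13
  step 12: row=13, L[13]='A', prepend. Next row=LF[13]=4
  step 13: row=4, L[4]='C', prepend. Next row=LF[4]=7
  step 14: row=7, L[7]='B', prepend. Next row=LF[7]=6
  step 15: row=6, L[6]='C', prepend. Next row=LF[6]=8
Reversed output: CBCAbAAabBACCb$

Answer: CBCAbAAabBACCb$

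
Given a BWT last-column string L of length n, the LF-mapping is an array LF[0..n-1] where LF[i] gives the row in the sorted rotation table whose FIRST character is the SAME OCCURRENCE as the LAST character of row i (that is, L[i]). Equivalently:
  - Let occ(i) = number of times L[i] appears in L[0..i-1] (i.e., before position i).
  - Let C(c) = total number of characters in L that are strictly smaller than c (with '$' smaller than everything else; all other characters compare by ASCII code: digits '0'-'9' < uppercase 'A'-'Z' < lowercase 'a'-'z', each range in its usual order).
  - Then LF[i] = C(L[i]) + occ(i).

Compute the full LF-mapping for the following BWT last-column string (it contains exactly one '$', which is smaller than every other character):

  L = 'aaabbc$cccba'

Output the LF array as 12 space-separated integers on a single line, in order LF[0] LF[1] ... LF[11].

Char counts: '$':1, 'a':4, 'b':3, 'c':4
C (first-col start): C('$')=0, C('a')=1, C('b')=5, C('c')=8
L[0]='a': occ=0, LF[0]=C('a')+0=1+0=1
L[1]='a': occ=1, LF[1]=C('a')+1=1+1=2
L[2]='a': occ=2, LF[2]=C('a')+2=1+2=3
L[3]='b': occ=0, LF[3]=C('b')+0=5+0=5
L[4]='b': occ=1, LF[4]=C('b')+1=5+1=6
L[5]='c': occ=0, LF[5]=C('c')+0=8+0=8
L[6]='$': occ=0, LF[6]=C('$')+0=0+0=0
L[7]='c': occ=1, LF[7]=C('c')+1=8+1=9
L[8]='c': occ=2, LF[8]=C('c')+2=8+2=10
L[9]='c': occ=3, LF[9]=C('c')+3=8+3=11
L[10]='b': occ=2, LF[10]=C('b')+2=5+2=7
L[11]='a': occ=3, LF[11]=C('a')+3=1+3=4

Answer: 1 2 3 5 6 8 0 9 10 11 7 4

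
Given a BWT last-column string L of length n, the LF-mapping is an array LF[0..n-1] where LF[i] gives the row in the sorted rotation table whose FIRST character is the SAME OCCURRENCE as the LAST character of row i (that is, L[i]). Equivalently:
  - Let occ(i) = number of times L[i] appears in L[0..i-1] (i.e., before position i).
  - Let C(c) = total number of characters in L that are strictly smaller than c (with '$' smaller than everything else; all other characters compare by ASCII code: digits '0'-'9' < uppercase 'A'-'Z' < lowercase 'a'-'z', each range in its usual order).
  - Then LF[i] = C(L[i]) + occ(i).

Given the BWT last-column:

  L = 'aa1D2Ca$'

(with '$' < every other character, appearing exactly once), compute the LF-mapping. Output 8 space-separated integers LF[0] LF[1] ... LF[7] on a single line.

Answer: 5 6 1 4 2 3 7 0

Derivation:
Char counts: '$':1, '1':1, '2':1, 'C':1, 'D':1, 'a':3
C (first-col start): C('$')=0, C('1')=1, C('2')=2, C('C')=3, C('D')=4, C('a')=5
L[0]='a': occ=0, LF[0]=C('a')+0=5+0=5
L[1]='a': occ=1, LF[1]=C('a')+1=5+1=6
L[2]='1': occ=0, LF[2]=C('1')+0=1+0=1
L[3]='D': occ=0, LF[3]=C('D')+0=4+0=4
L[4]='2': occ=0, LF[4]=C('2')+0=2+0=2
L[5]='C': occ=0, LF[5]=C('C')+0=3+0=3
L[6]='a': occ=2, LF[6]=C('a')+2=5+2=7
L[7]='$': occ=0, LF[7]=C('$')+0=0+0=0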